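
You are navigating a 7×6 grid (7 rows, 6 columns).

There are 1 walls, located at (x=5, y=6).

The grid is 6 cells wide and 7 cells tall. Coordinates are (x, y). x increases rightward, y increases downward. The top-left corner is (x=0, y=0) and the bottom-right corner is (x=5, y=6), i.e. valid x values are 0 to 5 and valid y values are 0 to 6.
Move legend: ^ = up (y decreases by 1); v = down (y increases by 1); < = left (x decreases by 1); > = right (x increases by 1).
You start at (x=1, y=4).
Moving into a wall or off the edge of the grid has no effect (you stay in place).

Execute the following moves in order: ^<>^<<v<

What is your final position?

Answer: Final position: (x=0, y=3)

Derivation:
Start: (x=1, y=4)
  ^ (up): (x=1, y=4) -> (x=1, y=3)
  < (left): (x=1, y=3) -> (x=0, y=3)
  > (right): (x=0, y=3) -> (x=1, y=3)
  ^ (up): (x=1, y=3) -> (x=1, y=2)
  < (left): (x=1, y=2) -> (x=0, y=2)
  < (left): blocked, stay at (x=0, y=2)
  v (down): (x=0, y=2) -> (x=0, y=3)
  < (left): blocked, stay at (x=0, y=3)
Final: (x=0, y=3)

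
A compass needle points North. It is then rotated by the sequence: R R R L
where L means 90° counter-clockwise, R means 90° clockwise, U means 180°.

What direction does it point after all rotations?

Start: North
  R (right (90° clockwise)) -> East
  R (right (90° clockwise)) -> South
  R (right (90° clockwise)) -> West
  L (left (90° counter-clockwise)) -> South
Final: South

Answer: Final heading: South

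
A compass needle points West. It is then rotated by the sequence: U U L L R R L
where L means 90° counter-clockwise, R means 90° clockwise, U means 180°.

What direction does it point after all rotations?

Answer: Final heading: South

Derivation:
Start: West
  U (U-turn (180°)) -> East
  U (U-turn (180°)) -> West
  L (left (90° counter-clockwise)) -> South
  L (left (90° counter-clockwise)) -> East
  R (right (90° clockwise)) -> South
  R (right (90° clockwise)) -> West
  L (left (90° counter-clockwise)) -> South
Final: South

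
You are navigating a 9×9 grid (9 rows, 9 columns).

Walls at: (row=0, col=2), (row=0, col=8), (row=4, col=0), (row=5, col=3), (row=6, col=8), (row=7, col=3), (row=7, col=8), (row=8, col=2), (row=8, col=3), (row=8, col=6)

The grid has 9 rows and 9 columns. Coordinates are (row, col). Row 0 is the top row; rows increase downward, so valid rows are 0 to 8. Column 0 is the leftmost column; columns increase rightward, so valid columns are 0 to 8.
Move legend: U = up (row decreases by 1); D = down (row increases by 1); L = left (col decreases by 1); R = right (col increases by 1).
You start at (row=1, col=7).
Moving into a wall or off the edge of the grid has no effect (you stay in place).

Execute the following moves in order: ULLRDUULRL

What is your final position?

Answer: Final position: (row=0, col=5)

Derivation:
Start: (row=1, col=7)
  U (up): (row=1, col=7) -> (row=0, col=7)
  L (left): (row=0, col=7) -> (row=0, col=6)
  L (left): (row=0, col=6) -> (row=0, col=5)
  R (right): (row=0, col=5) -> (row=0, col=6)
  D (down): (row=0, col=6) -> (row=1, col=6)
  U (up): (row=1, col=6) -> (row=0, col=6)
  U (up): blocked, stay at (row=0, col=6)
  L (left): (row=0, col=6) -> (row=0, col=5)
  R (right): (row=0, col=5) -> (row=0, col=6)
  L (left): (row=0, col=6) -> (row=0, col=5)
Final: (row=0, col=5)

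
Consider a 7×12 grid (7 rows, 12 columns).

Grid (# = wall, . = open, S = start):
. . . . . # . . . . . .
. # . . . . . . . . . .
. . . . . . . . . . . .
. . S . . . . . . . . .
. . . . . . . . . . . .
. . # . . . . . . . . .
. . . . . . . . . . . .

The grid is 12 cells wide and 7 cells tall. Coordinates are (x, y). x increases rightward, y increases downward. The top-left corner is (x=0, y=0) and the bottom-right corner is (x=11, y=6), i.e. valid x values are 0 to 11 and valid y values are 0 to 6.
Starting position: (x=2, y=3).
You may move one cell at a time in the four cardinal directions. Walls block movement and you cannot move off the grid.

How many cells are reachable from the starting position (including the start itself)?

Answer: Reachable cells: 81

Derivation:
BFS flood-fill from (x=2, y=3):
  Distance 0: (x=2, y=3)
  Distance 1: (x=2, y=2), (x=1, y=3), (x=3, y=3), (x=2, y=4)
  Distance 2: (x=2, y=1), (x=1, y=2), (x=3, y=2), (x=0, y=3), (x=4, y=3), (x=1, y=4), (x=3, y=4)
  Distance 3: (x=2, y=0), (x=3, y=1), (x=0, y=2), (x=4, y=2), (x=5, y=3), (x=0, y=4), (x=4, y=4), (x=1, y=5), (x=3, y=5)
  Distance 4: (x=1, y=0), (x=3, y=0), (x=0, y=1), (x=4, y=1), (x=5, y=2), (x=6, y=3), (x=5, y=4), (x=0, y=5), (x=4, y=5), (x=1, y=6), (x=3, y=6)
  Distance 5: (x=0, y=0), (x=4, y=0), (x=5, y=1), (x=6, y=2), (x=7, y=3), (x=6, y=4), (x=5, y=5), (x=0, y=6), (x=2, y=6), (x=4, y=6)
  Distance 6: (x=6, y=1), (x=7, y=2), (x=8, y=3), (x=7, y=4), (x=6, y=5), (x=5, y=6)
  Distance 7: (x=6, y=0), (x=7, y=1), (x=8, y=2), (x=9, y=3), (x=8, y=4), (x=7, y=5), (x=6, y=6)
  Distance 8: (x=7, y=0), (x=8, y=1), (x=9, y=2), (x=10, y=3), (x=9, y=4), (x=8, y=5), (x=7, y=6)
  Distance 9: (x=8, y=0), (x=9, y=1), (x=10, y=2), (x=11, y=3), (x=10, y=4), (x=9, y=5), (x=8, y=6)
  Distance 10: (x=9, y=0), (x=10, y=1), (x=11, y=2), (x=11, y=4), (x=10, y=5), (x=9, y=6)
  Distance 11: (x=10, y=0), (x=11, y=1), (x=11, y=5), (x=10, y=6)
  Distance 12: (x=11, y=0), (x=11, y=6)
Total reachable: 81 (grid has 81 open cells total)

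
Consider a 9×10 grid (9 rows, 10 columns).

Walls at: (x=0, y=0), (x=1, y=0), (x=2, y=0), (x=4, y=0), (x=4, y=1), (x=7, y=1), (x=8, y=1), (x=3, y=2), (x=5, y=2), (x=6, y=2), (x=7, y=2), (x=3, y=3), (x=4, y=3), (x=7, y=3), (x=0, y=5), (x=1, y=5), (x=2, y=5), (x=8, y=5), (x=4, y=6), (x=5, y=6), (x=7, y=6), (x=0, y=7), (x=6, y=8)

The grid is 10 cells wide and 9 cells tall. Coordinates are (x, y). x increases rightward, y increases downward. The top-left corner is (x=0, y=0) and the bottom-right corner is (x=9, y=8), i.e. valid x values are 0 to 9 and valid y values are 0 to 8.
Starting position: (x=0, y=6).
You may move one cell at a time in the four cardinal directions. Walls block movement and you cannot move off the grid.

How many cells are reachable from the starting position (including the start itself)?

BFS flood-fill from (x=0, y=6):
  Distance 0: (x=0, y=6)
  Distance 1: (x=1, y=6)
  Distance 2: (x=2, y=6), (x=1, y=7)
  Distance 3: (x=3, y=6), (x=2, y=7), (x=1, y=8)
  Distance 4: (x=3, y=5), (x=3, y=7), (x=0, y=8), (x=2, y=8)
  Distance 5: (x=3, y=4), (x=4, y=5), (x=4, y=7), (x=3, y=8)
  Distance 6: (x=2, y=4), (x=4, y=4), (x=5, y=5), (x=5, y=7), (x=4, y=8)
  Distance 7: (x=2, y=3), (x=1, y=4), (x=5, y=4), (x=6, y=5), (x=6, y=7), (x=5, y=8)
  Distance 8: (x=2, y=2), (x=1, y=3), (x=5, y=3), (x=0, y=4), (x=6, y=4), (x=7, y=5), (x=6, y=6), (x=7, y=7)
  Distance 9: (x=2, y=1), (x=1, y=2), (x=0, y=3), (x=6, y=3), (x=7, y=4), (x=8, y=7), (x=7, y=8)
  Distance 10: (x=1, y=1), (x=3, y=1), (x=0, y=2), (x=8, y=4), (x=8, y=6), (x=9, y=7), (x=8, y=8)
  Distance 11: (x=3, y=0), (x=0, y=1), (x=8, y=3), (x=9, y=4), (x=9, y=6), (x=9, y=8)
  Distance 12: (x=8, y=2), (x=9, y=3), (x=9, y=5)
  Distance 13: (x=9, y=2)
  Distance 14: (x=9, y=1)
  Distance 15: (x=9, y=0)
  Distance 16: (x=8, y=0)
  Distance 17: (x=7, y=0)
  Distance 18: (x=6, y=0)
  Distance 19: (x=5, y=0), (x=6, y=1)
  Distance 20: (x=5, y=1)
Total reachable: 66 (grid has 67 open cells total)

Answer: Reachable cells: 66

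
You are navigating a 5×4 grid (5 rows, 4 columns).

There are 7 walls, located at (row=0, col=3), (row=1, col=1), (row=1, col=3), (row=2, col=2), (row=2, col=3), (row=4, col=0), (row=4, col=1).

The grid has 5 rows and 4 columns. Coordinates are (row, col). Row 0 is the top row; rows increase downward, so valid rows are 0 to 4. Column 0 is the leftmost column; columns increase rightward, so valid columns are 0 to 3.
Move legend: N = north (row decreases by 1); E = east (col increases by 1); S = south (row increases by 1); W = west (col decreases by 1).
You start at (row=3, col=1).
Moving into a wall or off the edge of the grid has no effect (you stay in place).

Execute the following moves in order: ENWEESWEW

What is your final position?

Answer: Final position: (row=4, col=2)

Derivation:
Start: (row=3, col=1)
  E (east): (row=3, col=1) -> (row=3, col=2)
  N (north): blocked, stay at (row=3, col=2)
  W (west): (row=3, col=2) -> (row=3, col=1)
  E (east): (row=3, col=1) -> (row=3, col=2)
  E (east): (row=3, col=2) -> (row=3, col=3)
  S (south): (row=3, col=3) -> (row=4, col=3)
  W (west): (row=4, col=3) -> (row=4, col=2)
  E (east): (row=4, col=2) -> (row=4, col=3)
  W (west): (row=4, col=3) -> (row=4, col=2)
Final: (row=4, col=2)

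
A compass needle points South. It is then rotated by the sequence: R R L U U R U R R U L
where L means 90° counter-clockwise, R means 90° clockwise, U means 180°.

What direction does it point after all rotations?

Start: South
  R (right (90° clockwise)) -> West
  R (right (90° clockwise)) -> North
  L (left (90° counter-clockwise)) -> West
  U (U-turn (180°)) -> East
  U (U-turn (180°)) -> West
  R (right (90° clockwise)) -> North
  U (U-turn (180°)) -> South
  R (right (90° clockwise)) -> West
  R (right (90° clockwise)) -> North
  U (U-turn (180°)) -> South
  L (left (90° counter-clockwise)) -> East
Final: East

Answer: Final heading: East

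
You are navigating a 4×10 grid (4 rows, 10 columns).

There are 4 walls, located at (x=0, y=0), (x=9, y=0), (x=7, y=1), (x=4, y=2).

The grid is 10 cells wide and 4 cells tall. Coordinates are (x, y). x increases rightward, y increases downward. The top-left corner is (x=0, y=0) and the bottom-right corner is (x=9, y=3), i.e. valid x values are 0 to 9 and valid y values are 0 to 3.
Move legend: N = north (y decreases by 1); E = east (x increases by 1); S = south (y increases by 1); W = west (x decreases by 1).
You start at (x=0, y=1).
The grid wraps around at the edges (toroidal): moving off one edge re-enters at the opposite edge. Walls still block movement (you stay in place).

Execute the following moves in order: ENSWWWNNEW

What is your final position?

Answer: Final position: (x=8, y=3)

Derivation:
Start: (x=0, y=1)
  E (east): (x=0, y=1) -> (x=1, y=1)
  N (north): (x=1, y=1) -> (x=1, y=0)
  S (south): (x=1, y=0) -> (x=1, y=1)
  W (west): (x=1, y=1) -> (x=0, y=1)
  W (west): (x=0, y=1) -> (x=9, y=1)
  W (west): (x=9, y=1) -> (x=8, y=1)
  N (north): (x=8, y=1) -> (x=8, y=0)
  N (north): (x=8, y=0) -> (x=8, y=3)
  E (east): (x=8, y=3) -> (x=9, y=3)
  W (west): (x=9, y=3) -> (x=8, y=3)
Final: (x=8, y=3)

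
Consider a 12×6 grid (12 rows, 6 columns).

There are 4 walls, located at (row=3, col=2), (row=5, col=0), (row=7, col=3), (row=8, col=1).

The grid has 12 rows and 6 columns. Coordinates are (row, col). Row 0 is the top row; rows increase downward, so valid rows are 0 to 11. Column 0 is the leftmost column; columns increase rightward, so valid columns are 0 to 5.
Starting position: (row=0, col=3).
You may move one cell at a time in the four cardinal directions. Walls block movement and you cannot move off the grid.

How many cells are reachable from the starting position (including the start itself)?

Answer: Reachable cells: 68

Derivation:
BFS flood-fill from (row=0, col=3):
  Distance 0: (row=0, col=3)
  Distance 1: (row=0, col=2), (row=0, col=4), (row=1, col=3)
  Distance 2: (row=0, col=1), (row=0, col=5), (row=1, col=2), (row=1, col=4), (row=2, col=3)
  Distance 3: (row=0, col=0), (row=1, col=1), (row=1, col=5), (row=2, col=2), (row=2, col=4), (row=3, col=3)
  Distance 4: (row=1, col=0), (row=2, col=1), (row=2, col=5), (row=3, col=4), (row=4, col=3)
  Distance 5: (row=2, col=0), (row=3, col=1), (row=3, col=5), (row=4, col=2), (row=4, col=4), (row=5, col=3)
  Distance 6: (row=3, col=0), (row=4, col=1), (row=4, col=5), (row=5, col=2), (row=5, col=4), (row=6, col=3)
  Distance 7: (row=4, col=0), (row=5, col=1), (row=5, col=5), (row=6, col=2), (row=6, col=4)
  Distance 8: (row=6, col=1), (row=6, col=5), (row=7, col=2), (row=7, col=4)
  Distance 9: (row=6, col=0), (row=7, col=1), (row=7, col=5), (row=8, col=2), (row=8, col=4)
  Distance 10: (row=7, col=0), (row=8, col=3), (row=8, col=5), (row=9, col=2), (row=9, col=4)
  Distance 11: (row=8, col=0), (row=9, col=1), (row=9, col=3), (row=9, col=5), (row=10, col=2), (row=10, col=4)
  Distance 12: (row=9, col=0), (row=10, col=1), (row=10, col=3), (row=10, col=5), (row=11, col=2), (row=11, col=4)
  Distance 13: (row=10, col=0), (row=11, col=1), (row=11, col=3), (row=11, col=5)
  Distance 14: (row=11, col=0)
Total reachable: 68 (grid has 68 open cells total)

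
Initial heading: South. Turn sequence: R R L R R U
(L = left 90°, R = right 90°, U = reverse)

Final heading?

Start: South
  R (right (90° clockwise)) -> West
  R (right (90° clockwise)) -> North
  L (left (90° counter-clockwise)) -> West
  R (right (90° clockwise)) -> North
  R (right (90° clockwise)) -> East
  U (U-turn (180°)) -> West
Final: West

Answer: Final heading: West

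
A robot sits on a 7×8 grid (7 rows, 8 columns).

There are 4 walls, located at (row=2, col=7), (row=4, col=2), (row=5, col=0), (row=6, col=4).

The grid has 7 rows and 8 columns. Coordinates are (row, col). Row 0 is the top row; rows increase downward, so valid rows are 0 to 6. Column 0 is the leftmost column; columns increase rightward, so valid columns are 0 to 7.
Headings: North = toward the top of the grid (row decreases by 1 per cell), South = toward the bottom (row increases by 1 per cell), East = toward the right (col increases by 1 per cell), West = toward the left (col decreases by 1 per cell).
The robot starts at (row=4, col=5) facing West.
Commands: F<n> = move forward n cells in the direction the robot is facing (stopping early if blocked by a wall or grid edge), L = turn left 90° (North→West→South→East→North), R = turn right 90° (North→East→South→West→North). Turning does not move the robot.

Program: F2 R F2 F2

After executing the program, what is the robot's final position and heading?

Start: (row=4, col=5), facing West
  F2: move forward 2, now at (row=4, col=3)
  R: turn right, now facing North
  F2: move forward 2, now at (row=2, col=3)
  F2: move forward 2, now at (row=0, col=3)
Final: (row=0, col=3), facing North

Answer: Final position: (row=0, col=3), facing North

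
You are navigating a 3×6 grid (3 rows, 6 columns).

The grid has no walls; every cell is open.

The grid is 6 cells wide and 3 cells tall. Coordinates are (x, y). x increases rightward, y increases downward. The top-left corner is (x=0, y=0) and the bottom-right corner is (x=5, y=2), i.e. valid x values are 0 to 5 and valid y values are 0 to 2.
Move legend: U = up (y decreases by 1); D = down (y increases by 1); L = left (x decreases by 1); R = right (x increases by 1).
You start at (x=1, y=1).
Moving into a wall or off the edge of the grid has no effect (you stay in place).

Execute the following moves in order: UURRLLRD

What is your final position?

Start: (x=1, y=1)
  U (up): (x=1, y=1) -> (x=1, y=0)
  U (up): blocked, stay at (x=1, y=0)
  R (right): (x=1, y=0) -> (x=2, y=0)
  R (right): (x=2, y=0) -> (x=3, y=0)
  L (left): (x=3, y=0) -> (x=2, y=0)
  L (left): (x=2, y=0) -> (x=1, y=0)
  R (right): (x=1, y=0) -> (x=2, y=0)
  D (down): (x=2, y=0) -> (x=2, y=1)
Final: (x=2, y=1)

Answer: Final position: (x=2, y=1)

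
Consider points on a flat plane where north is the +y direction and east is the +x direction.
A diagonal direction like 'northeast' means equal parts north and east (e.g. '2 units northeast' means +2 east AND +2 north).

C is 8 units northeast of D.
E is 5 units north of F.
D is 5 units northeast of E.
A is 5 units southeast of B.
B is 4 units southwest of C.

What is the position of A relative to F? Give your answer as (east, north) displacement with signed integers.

Answer: A is at (east=14, north=9) relative to F.

Derivation:
Place F at the origin (east=0, north=0).
  E is 5 units north of F: delta (east=+0, north=+5); E at (east=0, north=5).
  D is 5 units northeast of E: delta (east=+5, north=+5); D at (east=5, north=10).
  C is 8 units northeast of D: delta (east=+8, north=+8); C at (east=13, north=18).
  B is 4 units southwest of C: delta (east=-4, north=-4); B at (east=9, north=14).
  A is 5 units southeast of B: delta (east=+5, north=-5); A at (east=14, north=9).
Therefore A relative to F: (east=14, north=9).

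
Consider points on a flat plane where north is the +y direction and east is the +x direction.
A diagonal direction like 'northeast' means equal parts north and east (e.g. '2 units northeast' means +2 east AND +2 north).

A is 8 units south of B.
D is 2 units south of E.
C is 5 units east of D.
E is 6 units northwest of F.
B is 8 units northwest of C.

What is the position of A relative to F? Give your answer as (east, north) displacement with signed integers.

Place F at the origin (east=0, north=0).
  E is 6 units northwest of F: delta (east=-6, north=+6); E at (east=-6, north=6).
  D is 2 units south of E: delta (east=+0, north=-2); D at (east=-6, north=4).
  C is 5 units east of D: delta (east=+5, north=+0); C at (east=-1, north=4).
  B is 8 units northwest of C: delta (east=-8, north=+8); B at (east=-9, north=12).
  A is 8 units south of B: delta (east=+0, north=-8); A at (east=-9, north=4).
Therefore A relative to F: (east=-9, north=4).

Answer: A is at (east=-9, north=4) relative to F.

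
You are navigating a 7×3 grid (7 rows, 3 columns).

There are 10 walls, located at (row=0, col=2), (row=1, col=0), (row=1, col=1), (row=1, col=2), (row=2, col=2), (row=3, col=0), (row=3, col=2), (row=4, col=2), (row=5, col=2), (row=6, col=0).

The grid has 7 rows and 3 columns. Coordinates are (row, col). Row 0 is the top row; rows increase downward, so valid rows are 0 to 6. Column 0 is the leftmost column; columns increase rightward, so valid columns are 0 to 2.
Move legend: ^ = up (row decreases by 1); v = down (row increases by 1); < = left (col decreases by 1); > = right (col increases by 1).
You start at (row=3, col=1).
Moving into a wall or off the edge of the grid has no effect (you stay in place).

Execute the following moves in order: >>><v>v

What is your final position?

Answer: Final position: (row=5, col=1)

Derivation:
Start: (row=3, col=1)
  [×3]> (right): blocked, stay at (row=3, col=1)
  < (left): blocked, stay at (row=3, col=1)
  v (down): (row=3, col=1) -> (row=4, col=1)
  > (right): blocked, stay at (row=4, col=1)
  v (down): (row=4, col=1) -> (row=5, col=1)
Final: (row=5, col=1)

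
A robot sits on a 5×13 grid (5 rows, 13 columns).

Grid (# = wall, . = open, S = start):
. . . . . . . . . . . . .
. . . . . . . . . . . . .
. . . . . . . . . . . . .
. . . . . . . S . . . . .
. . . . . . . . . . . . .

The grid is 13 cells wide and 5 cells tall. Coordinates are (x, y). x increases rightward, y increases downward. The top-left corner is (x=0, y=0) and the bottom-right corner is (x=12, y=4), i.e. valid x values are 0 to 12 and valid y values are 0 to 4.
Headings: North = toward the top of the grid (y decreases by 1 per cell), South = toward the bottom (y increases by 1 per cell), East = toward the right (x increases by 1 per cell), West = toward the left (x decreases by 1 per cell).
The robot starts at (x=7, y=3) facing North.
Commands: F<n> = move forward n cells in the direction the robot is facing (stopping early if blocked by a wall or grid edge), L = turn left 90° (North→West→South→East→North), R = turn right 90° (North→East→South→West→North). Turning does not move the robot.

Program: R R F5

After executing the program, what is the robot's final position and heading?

Answer: Final position: (x=7, y=4), facing South

Derivation:
Start: (x=7, y=3), facing North
  R: turn right, now facing East
  R: turn right, now facing South
  F5: move forward 1/5 (blocked), now at (x=7, y=4)
Final: (x=7, y=4), facing South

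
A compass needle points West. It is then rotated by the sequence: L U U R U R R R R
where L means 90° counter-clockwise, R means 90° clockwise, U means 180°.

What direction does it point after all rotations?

Start: West
  L (left (90° counter-clockwise)) -> South
  U (U-turn (180°)) -> North
  U (U-turn (180°)) -> South
  R (right (90° clockwise)) -> West
  U (U-turn (180°)) -> East
  R (right (90° clockwise)) -> South
  R (right (90° clockwise)) -> West
  R (right (90° clockwise)) -> North
  R (right (90° clockwise)) -> East
Final: East

Answer: Final heading: East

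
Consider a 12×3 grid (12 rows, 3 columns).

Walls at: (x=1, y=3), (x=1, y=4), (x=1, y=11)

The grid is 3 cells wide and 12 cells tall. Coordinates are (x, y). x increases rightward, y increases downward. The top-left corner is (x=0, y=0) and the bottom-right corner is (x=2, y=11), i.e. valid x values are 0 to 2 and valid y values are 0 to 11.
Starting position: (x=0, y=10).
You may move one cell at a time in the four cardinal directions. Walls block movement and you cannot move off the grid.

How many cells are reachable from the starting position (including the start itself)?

Answer: Reachable cells: 33

Derivation:
BFS flood-fill from (x=0, y=10):
  Distance 0: (x=0, y=10)
  Distance 1: (x=0, y=9), (x=1, y=10), (x=0, y=11)
  Distance 2: (x=0, y=8), (x=1, y=9), (x=2, y=10)
  Distance 3: (x=0, y=7), (x=1, y=8), (x=2, y=9), (x=2, y=11)
  Distance 4: (x=0, y=6), (x=1, y=7), (x=2, y=8)
  Distance 5: (x=0, y=5), (x=1, y=6), (x=2, y=7)
  Distance 6: (x=0, y=4), (x=1, y=5), (x=2, y=6)
  Distance 7: (x=0, y=3), (x=2, y=5)
  Distance 8: (x=0, y=2), (x=2, y=4)
  Distance 9: (x=0, y=1), (x=1, y=2), (x=2, y=3)
  Distance 10: (x=0, y=0), (x=1, y=1), (x=2, y=2)
  Distance 11: (x=1, y=0), (x=2, y=1)
  Distance 12: (x=2, y=0)
Total reachable: 33 (grid has 33 open cells total)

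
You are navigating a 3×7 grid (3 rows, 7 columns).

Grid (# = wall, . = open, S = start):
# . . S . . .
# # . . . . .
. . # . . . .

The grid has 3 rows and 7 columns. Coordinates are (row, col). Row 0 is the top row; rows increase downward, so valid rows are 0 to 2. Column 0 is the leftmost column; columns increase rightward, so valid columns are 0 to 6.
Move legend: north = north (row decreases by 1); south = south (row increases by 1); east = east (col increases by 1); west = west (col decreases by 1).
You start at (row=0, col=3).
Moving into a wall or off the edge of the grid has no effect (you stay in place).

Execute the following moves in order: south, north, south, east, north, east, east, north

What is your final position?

Answer: Final position: (row=0, col=6)

Derivation:
Start: (row=0, col=3)
  south (south): (row=0, col=3) -> (row=1, col=3)
  north (north): (row=1, col=3) -> (row=0, col=3)
  south (south): (row=0, col=3) -> (row=1, col=3)
  east (east): (row=1, col=3) -> (row=1, col=4)
  north (north): (row=1, col=4) -> (row=0, col=4)
  east (east): (row=0, col=4) -> (row=0, col=5)
  east (east): (row=0, col=5) -> (row=0, col=6)
  north (north): blocked, stay at (row=0, col=6)
Final: (row=0, col=6)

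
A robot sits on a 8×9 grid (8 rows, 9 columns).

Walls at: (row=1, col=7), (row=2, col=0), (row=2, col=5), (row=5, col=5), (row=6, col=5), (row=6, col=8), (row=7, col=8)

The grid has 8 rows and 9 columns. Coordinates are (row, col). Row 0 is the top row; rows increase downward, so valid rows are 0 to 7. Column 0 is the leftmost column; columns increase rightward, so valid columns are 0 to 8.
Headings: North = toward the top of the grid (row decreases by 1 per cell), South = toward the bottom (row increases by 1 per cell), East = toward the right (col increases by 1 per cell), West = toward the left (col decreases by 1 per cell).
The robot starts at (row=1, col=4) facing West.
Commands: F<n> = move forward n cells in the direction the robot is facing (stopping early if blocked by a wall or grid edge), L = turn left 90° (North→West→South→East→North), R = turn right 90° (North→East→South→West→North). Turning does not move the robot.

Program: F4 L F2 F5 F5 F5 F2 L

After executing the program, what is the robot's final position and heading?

Answer: Final position: (row=1, col=0), facing East

Derivation:
Start: (row=1, col=4), facing West
  F4: move forward 4, now at (row=1, col=0)
  L: turn left, now facing South
  F2: move forward 0/2 (blocked), now at (row=1, col=0)
  [×3]F5: move forward 0/5 (blocked), now at (row=1, col=0)
  F2: move forward 0/2 (blocked), now at (row=1, col=0)
  L: turn left, now facing East
Final: (row=1, col=0), facing East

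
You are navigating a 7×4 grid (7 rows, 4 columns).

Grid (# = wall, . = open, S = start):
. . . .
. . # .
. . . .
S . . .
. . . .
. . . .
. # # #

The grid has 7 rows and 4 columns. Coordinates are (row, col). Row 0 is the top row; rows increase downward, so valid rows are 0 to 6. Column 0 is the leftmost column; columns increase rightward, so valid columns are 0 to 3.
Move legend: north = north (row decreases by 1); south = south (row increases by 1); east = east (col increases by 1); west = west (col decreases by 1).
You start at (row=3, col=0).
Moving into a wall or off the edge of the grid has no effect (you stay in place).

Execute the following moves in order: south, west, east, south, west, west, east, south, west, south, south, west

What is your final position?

Start: (row=3, col=0)
  south (south): (row=3, col=0) -> (row=4, col=0)
  west (west): blocked, stay at (row=4, col=0)
  east (east): (row=4, col=0) -> (row=4, col=1)
  south (south): (row=4, col=1) -> (row=5, col=1)
  west (west): (row=5, col=1) -> (row=5, col=0)
  west (west): blocked, stay at (row=5, col=0)
  east (east): (row=5, col=0) -> (row=5, col=1)
  south (south): blocked, stay at (row=5, col=1)
  west (west): (row=5, col=1) -> (row=5, col=0)
  south (south): (row=5, col=0) -> (row=6, col=0)
  south (south): blocked, stay at (row=6, col=0)
  west (west): blocked, stay at (row=6, col=0)
Final: (row=6, col=0)

Answer: Final position: (row=6, col=0)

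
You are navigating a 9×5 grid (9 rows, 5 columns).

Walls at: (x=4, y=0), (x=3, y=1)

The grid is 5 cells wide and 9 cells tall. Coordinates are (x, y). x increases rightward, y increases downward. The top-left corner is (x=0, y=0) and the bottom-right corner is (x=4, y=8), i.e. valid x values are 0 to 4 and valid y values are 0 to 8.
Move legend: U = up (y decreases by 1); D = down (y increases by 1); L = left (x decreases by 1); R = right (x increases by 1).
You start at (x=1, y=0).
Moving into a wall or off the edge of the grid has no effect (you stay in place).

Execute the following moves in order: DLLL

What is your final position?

Start: (x=1, y=0)
  D (down): (x=1, y=0) -> (x=1, y=1)
  L (left): (x=1, y=1) -> (x=0, y=1)
  L (left): blocked, stay at (x=0, y=1)
  L (left): blocked, stay at (x=0, y=1)
Final: (x=0, y=1)

Answer: Final position: (x=0, y=1)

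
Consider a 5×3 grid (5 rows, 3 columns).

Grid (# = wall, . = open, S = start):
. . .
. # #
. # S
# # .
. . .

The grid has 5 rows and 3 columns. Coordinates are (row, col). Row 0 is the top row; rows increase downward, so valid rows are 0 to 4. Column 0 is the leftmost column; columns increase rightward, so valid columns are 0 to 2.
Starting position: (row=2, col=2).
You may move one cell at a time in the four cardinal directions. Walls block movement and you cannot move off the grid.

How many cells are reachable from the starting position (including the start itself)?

BFS flood-fill from (row=2, col=2):
  Distance 0: (row=2, col=2)
  Distance 1: (row=3, col=2)
  Distance 2: (row=4, col=2)
  Distance 3: (row=4, col=1)
  Distance 4: (row=4, col=0)
Total reachable: 5 (grid has 10 open cells total)

Answer: Reachable cells: 5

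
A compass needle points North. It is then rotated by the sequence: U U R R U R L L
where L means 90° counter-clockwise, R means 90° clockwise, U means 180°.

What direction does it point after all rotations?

Start: North
  U (U-turn (180°)) -> South
  U (U-turn (180°)) -> North
  R (right (90° clockwise)) -> East
  R (right (90° clockwise)) -> South
  U (U-turn (180°)) -> North
  R (right (90° clockwise)) -> East
  L (left (90° counter-clockwise)) -> North
  L (left (90° counter-clockwise)) -> West
Final: West

Answer: Final heading: West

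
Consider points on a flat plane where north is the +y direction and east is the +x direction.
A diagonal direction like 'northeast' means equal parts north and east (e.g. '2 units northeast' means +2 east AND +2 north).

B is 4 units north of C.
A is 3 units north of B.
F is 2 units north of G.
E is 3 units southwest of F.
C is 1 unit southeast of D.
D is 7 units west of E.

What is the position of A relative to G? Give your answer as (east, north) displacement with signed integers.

Answer: A is at (east=-9, north=5) relative to G.

Derivation:
Place G at the origin (east=0, north=0).
  F is 2 units north of G: delta (east=+0, north=+2); F at (east=0, north=2).
  E is 3 units southwest of F: delta (east=-3, north=-3); E at (east=-3, north=-1).
  D is 7 units west of E: delta (east=-7, north=+0); D at (east=-10, north=-1).
  C is 1 unit southeast of D: delta (east=+1, north=-1); C at (east=-9, north=-2).
  B is 4 units north of C: delta (east=+0, north=+4); B at (east=-9, north=2).
  A is 3 units north of B: delta (east=+0, north=+3); A at (east=-9, north=5).
Therefore A relative to G: (east=-9, north=5).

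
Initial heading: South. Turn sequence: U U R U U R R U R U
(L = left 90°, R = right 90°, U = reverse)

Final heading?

Answer: Final heading: South

Derivation:
Start: South
  U (U-turn (180°)) -> North
  U (U-turn (180°)) -> South
  R (right (90° clockwise)) -> West
  U (U-turn (180°)) -> East
  U (U-turn (180°)) -> West
  R (right (90° clockwise)) -> North
  R (right (90° clockwise)) -> East
  U (U-turn (180°)) -> West
  R (right (90° clockwise)) -> North
  U (U-turn (180°)) -> South
Final: South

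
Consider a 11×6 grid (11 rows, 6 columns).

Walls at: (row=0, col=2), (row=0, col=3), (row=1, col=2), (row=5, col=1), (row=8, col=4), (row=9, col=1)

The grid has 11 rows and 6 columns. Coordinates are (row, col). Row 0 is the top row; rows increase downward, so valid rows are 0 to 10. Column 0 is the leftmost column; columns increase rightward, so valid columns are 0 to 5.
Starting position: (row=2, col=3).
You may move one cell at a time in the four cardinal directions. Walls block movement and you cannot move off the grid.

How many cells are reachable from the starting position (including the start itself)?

Answer: Reachable cells: 60

Derivation:
BFS flood-fill from (row=2, col=3):
  Distance 0: (row=2, col=3)
  Distance 1: (row=1, col=3), (row=2, col=2), (row=2, col=4), (row=3, col=3)
  Distance 2: (row=1, col=4), (row=2, col=1), (row=2, col=5), (row=3, col=2), (row=3, col=4), (row=4, col=3)
  Distance 3: (row=0, col=4), (row=1, col=1), (row=1, col=5), (row=2, col=0), (row=3, col=1), (row=3, col=5), (row=4, col=2), (row=4, col=4), (row=5, col=3)
  Distance 4: (row=0, col=1), (row=0, col=5), (row=1, col=0), (row=3, col=0), (row=4, col=1), (row=4, col=5), (row=5, col=2), (row=5, col=4), (row=6, col=3)
  Distance 5: (row=0, col=0), (row=4, col=0), (row=5, col=5), (row=6, col=2), (row=6, col=4), (row=7, col=3)
  Distance 6: (row=5, col=0), (row=6, col=1), (row=6, col=5), (row=7, col=2), (row=7, col=4), (row=8, col=3)
  Distance 7: (row=6, col=0), (row=7, col=1), (row=7, col=5), (row=8, col=2), (row=9, col=3)
  Distance 8: (row=7, col=0), (row=8, col=1), (row=8, col=5), (row=9, col=2), (row=9, col=4), (row=10, col=3)
  Distance 9: (row=8, col=0), (row=9, col=5), (row=10, col=2), (row=10, col=4)
  Distance 10: (row=9, col=0), (row=10, col=1), (row=10, col=5)
  Distance 11: (row=10, col=0)
Total reachable: 60 (grid has 60 open cells total)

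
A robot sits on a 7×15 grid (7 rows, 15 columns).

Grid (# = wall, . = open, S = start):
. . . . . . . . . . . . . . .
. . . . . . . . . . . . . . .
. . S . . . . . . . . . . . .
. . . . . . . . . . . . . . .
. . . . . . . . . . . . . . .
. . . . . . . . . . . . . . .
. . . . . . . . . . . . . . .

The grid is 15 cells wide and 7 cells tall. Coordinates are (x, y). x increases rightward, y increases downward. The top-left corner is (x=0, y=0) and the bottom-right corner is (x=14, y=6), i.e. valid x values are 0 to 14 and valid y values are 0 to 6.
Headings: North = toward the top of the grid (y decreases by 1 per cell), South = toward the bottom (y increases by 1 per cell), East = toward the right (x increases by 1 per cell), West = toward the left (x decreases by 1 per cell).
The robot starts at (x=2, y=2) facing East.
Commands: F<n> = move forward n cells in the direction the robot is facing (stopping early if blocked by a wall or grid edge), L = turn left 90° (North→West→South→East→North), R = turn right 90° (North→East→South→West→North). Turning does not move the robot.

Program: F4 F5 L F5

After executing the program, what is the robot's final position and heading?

Answer: Final position: (x=11, y=0), facing North

Derivation:
Start: (x=2, y=2), facing East
  F4: move forward 4, now at (x=6, y=2)
  F5: move forward 5, now at (x=11, y=2)
  L: turn left, now facing North
  F5: move forward 2/5 (blocked), now at (x=11, y=0)
Final: (x=11, y=0), facing North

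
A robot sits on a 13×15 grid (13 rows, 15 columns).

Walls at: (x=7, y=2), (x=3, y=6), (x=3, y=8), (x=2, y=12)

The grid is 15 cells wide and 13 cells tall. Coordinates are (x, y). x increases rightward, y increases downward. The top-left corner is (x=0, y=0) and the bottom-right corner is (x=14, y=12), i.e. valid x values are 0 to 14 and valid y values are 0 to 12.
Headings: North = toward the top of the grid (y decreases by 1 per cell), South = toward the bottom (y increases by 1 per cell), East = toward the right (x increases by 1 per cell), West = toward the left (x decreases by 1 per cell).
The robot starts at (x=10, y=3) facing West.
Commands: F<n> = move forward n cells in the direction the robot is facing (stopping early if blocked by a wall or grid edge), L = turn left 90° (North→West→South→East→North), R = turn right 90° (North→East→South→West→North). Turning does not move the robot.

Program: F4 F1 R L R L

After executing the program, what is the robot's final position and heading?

Answer: Final position: (x=5, y=3), facing West

Derivation:
Start: (x=10, y=3), facing West
  F4: move forward 4, now at (x=6, y=3)
  F1: move forward 1, now at (x=5, y=3)
  R: turn right, now facing North
  L: turn left, now facing West
  R: turn right, now facing North
  L: turn left, now facing West
Final: (x=5, y=3), facing West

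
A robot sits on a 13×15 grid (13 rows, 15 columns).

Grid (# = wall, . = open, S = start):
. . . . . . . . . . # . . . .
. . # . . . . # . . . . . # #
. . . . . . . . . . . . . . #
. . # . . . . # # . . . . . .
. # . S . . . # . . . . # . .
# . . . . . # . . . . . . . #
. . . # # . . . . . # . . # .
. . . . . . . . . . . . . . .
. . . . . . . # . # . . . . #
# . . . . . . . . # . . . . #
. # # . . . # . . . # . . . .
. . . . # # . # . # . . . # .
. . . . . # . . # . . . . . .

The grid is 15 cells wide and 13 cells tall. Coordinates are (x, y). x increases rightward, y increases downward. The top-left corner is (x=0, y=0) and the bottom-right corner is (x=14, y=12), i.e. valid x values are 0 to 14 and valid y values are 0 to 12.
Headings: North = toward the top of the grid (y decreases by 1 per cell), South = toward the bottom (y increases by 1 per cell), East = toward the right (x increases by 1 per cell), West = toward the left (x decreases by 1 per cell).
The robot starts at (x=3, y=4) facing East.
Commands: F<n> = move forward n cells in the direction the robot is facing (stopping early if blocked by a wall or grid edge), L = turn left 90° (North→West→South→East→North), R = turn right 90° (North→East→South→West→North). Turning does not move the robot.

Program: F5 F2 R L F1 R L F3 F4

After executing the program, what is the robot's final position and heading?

Answer: Final position: (x=6, y=4), facing East

Derivation:
Start: (x=3, y=4), facing East
  F5: move forward 3/5 (blocked), now at (x=6, y=4)
  F2: move forward 0/2 (blocked), now at (x=6, y=4)
  R: turn right, now facing South
  L: turn left, now facing East
  F1: move forward 0/1 (blocked), now at (x=6, y=4)
  R: turn right, now facing South
  L: turn left, now facing East
  F3: move forward 0/3 (blocked), now at (x=6, y=4)
  F4: move forward 0/4 (blocked), now at (x=6, y=4)
Final: (x=6, y=4), facing East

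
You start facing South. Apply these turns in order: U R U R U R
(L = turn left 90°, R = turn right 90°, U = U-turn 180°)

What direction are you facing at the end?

Answer: Final heading: West

Derivation:
Start: South
  U (U-turn (180°)) -> North
  R (right (90° clockwise)) -> East
  U (U-turn (180°)) -> West
  R (right (90° clockwise)) -> North
  U (U-turn (180°)) -> South
  R (right (90° clockwise)) -> West
Final: West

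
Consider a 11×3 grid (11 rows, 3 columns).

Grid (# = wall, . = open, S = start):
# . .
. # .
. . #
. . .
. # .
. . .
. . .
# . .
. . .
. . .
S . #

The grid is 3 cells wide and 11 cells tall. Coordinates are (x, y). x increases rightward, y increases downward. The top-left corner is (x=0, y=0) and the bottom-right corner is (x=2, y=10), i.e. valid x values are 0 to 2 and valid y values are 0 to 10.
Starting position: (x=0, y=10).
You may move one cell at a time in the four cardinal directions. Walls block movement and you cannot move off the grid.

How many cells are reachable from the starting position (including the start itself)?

Answer: Reachable cells: 24

Derivation:
BFS flood-fill from (x=0, y=10):
  Distance 0: (x=0, y=10)
  Distance 1: (x=0, y=9), (x=1, y=10)
  Distance 2: (x=0, y=8), (x=1, y=9)
  Distance 3: (x=1, y=8), (x=2, y=9)
  Distance 4: (x=1, y=7), (x=2, y=8)
  Distance 5: (x=1, y=6), (x=2, y=7)
  Distance 6: (x=1, y=5), (x=0, y=6), (x=2, y=6)
  Distance 7: (x=0, y=5), (x=2, y=5)
  Distance 8: (x=0, y=4), (x=2, y=4)
  Distance 9: (x=0, y=3), (x=2, y=3)
  Distance 10: (x=0, y=2), (x=1, y=3)
  Distance 11: (x=0, y=1), (x=1, y=2)
Total reachable: 24 (grid has 27 open cells total)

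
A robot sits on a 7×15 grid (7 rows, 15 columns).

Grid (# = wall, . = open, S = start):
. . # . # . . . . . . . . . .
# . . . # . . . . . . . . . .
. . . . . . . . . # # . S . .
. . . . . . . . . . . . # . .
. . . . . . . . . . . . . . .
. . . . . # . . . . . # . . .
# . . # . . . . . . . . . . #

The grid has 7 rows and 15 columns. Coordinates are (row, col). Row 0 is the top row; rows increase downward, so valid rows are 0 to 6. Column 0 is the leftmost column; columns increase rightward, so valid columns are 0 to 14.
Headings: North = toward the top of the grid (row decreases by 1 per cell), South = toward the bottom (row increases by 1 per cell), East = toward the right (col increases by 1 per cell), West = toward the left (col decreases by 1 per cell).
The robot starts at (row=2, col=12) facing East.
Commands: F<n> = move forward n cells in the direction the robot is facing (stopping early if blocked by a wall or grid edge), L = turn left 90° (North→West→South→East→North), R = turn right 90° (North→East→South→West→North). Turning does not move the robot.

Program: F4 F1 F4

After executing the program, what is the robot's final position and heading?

Start: (row=2, col=12), facing East
  F4: move forward 2/4 (blocked), now at (row=2, col=14)
  F1: move forward 0/1 (blocked), now at (row=2, col=14)
  F4: move forward 0/4 (blocked), now at (row=2, col=14)
Final: (row=2, col=14), facing East

Answer: Final position: (row=2, col=14), facing East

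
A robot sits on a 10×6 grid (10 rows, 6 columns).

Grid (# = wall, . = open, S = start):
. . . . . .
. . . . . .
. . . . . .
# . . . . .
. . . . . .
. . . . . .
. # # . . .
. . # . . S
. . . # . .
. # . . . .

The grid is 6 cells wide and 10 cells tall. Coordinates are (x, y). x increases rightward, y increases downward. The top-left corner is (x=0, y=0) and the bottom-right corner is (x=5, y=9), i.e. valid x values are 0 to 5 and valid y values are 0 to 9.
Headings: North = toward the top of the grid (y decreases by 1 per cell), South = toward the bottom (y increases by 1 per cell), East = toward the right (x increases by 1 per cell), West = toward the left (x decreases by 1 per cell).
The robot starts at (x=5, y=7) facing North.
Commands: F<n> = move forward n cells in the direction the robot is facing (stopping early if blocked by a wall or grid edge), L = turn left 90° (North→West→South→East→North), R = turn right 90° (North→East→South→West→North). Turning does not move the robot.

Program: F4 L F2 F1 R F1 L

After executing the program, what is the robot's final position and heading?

Answer: Final position: (x=2, y=2), facing West

Derivation:
Start: (x=5, y=7), facing North
  F4: move forward 4, now at (x=5, y=3)
  L: turn left, now facing West
  F2: move forward 2, now at (x=3, y=3)
  F1: move forward 1, now at (x=2, y=3)
  R: turn right, now facing North
  F1: move forward 1, now at (x=2, y=2)
  L: turn left, now facing West
Final: (x=2, y=2), facing West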